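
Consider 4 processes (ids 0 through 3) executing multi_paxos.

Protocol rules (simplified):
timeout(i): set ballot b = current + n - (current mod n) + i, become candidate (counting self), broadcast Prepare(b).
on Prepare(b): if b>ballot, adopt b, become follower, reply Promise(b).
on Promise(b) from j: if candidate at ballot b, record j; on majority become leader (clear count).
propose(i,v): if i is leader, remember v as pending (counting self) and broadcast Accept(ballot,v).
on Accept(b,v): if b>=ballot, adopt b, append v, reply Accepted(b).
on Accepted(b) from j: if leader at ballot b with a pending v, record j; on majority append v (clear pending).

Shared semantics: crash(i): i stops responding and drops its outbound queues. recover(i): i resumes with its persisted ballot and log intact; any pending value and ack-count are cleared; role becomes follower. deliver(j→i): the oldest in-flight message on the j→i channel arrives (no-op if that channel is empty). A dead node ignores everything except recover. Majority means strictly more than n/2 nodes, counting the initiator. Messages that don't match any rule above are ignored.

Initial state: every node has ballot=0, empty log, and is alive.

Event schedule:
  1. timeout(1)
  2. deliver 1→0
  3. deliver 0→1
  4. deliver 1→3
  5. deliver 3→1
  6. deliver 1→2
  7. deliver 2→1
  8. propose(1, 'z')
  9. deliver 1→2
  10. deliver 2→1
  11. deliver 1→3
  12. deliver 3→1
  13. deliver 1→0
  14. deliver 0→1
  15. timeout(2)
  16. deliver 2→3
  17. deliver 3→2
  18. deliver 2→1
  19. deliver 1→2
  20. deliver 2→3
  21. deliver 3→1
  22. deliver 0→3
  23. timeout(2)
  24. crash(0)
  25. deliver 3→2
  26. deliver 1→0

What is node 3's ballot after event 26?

10

1. timeout(1):  <1:cand b5 ->
2. deliver 1→0:  <0:foll b5 ->
3. deliver 0→1:  nop
4. deliver 1→3:  <3:foll b5 ->
5. deliver 3→1:  <1:lead b5 ->
6. deliver 1→2:  <2:foll b5 ->
7. deliver 2→1:  nop
8. propose(1,'z'):  nop
9. deliver 1→2:  <2:foll b5 z>
10. deliver 2→1:  nop
11. deliver 1→3:  <3:foll b5 z>
12. deliver 3→1:  <1:lead b5 z>
13. deliver 1→0:  <0:foll b5 z>
14. deliver 0→1:  nop
15. timeout(2):  <2:cand b10 z>
16. deliver 2→3:  <3:foll b10 z>
17. deliver 3→2:  nop
18. deliver 2→1:  <1:foll b10 z>
19. deliver 1→2:  <2:lead b10 z>
20. deliver 2→3:  nop
21. deliver 3→1:  nop
22. deliver 0→3:  nop
23. timeout(2):  <2:cand b14 z>
24. crash(0):  <0:✗foll b5 z>
25. deliver 3→2:  nop
26. deliver 1→0:  nop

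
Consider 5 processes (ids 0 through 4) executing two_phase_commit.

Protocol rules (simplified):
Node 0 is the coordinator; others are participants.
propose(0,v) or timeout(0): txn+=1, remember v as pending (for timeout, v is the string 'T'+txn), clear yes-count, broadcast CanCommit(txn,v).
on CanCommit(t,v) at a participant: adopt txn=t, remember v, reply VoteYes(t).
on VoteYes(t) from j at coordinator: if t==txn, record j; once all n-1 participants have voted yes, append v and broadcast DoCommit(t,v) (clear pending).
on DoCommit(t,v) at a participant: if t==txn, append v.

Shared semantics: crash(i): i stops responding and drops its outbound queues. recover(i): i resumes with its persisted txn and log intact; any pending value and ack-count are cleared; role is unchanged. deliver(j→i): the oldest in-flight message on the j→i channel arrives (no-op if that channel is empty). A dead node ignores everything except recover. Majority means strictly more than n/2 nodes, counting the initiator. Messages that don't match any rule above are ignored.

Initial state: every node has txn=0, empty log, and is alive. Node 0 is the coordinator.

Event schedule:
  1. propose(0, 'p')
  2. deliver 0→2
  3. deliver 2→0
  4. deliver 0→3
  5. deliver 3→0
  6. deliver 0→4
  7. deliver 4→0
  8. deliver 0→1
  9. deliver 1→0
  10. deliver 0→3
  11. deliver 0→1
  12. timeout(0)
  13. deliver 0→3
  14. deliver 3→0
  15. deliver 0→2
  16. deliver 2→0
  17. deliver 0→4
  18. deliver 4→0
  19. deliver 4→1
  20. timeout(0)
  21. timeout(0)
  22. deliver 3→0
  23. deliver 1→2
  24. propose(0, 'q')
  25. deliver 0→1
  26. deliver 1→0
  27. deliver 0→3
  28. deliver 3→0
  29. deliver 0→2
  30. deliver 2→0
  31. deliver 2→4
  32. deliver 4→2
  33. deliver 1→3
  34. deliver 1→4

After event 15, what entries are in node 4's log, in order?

empty

[1] propose(0,'p') → N0(coor t1 [-])
[2] deliver 0→2 → N2(part t1 [-])
[3] deliver 2→0 → ∅
[4] deliver 0→3 → N3(part t1 [-])
[5] deliver 3→0 → ∅
[6] deliver 0→4 → N4(part t1 [-])
[7] deliver 4→0 → ∅
[8] deliver 0→1 → N1(part t1 [-])
[9] deliver 1→0 → N0(coor t1 [p])
[10] deliver 0→3 → N3(part t1 [p])
[11] deliver 0→1 → N1(part t1 [p])
[12] timeout(0) → N0(coor t2 [p])
[13] deliver 0→3 → N3(part t2 [p])
[14] deliver 3→0 → ∅
[15] deliver 0→2 → N2(part t1 [p])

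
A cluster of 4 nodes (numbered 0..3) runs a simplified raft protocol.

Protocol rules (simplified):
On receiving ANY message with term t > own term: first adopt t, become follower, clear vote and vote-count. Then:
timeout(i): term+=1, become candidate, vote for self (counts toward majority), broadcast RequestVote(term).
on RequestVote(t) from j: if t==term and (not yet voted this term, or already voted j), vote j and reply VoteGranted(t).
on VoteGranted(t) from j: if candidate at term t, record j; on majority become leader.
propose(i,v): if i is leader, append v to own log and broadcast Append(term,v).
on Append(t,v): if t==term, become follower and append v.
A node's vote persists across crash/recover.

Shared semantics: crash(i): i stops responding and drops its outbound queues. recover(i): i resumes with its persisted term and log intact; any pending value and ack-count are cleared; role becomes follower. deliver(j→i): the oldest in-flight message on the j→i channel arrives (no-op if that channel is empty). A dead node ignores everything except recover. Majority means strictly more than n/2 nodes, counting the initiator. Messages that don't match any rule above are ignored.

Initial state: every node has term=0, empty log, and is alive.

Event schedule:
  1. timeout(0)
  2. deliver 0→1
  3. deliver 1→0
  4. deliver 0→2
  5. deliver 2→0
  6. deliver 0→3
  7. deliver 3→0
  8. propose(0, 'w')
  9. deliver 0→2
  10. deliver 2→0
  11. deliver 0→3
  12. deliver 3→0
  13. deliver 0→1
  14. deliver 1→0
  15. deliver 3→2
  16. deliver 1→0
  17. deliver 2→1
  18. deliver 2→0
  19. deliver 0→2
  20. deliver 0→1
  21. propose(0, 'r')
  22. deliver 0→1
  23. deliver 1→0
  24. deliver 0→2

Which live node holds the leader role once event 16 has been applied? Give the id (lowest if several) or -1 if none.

1. timeout(0):  <0:cand t1 ->
2. deliver 0→1:  <1:foll t1 ->
3. deliver 1→0:  nop
4. deliver 0→2:  <2:foll t1 ->
5. deliver 2→0:  <0:lead t1 ->
6. deliver 0→3:  <3:foll t1 ->
7. deliver 3→0:  nop
8. propose(0,'w'):  <0:lead t1 w>
9. deliver 0→2:  <2:foll t1 w>
10. deliver 2→0:  nop
11. deliver 0→3:  <3:foll t1 w>
12. deliver 3→0:  nop
13. deliver 0→1:  <1:foll t1 w>
14. deliver 1→0:  nop
15. deliver 3→2:  nop
16. deliver 1→0:  nop

0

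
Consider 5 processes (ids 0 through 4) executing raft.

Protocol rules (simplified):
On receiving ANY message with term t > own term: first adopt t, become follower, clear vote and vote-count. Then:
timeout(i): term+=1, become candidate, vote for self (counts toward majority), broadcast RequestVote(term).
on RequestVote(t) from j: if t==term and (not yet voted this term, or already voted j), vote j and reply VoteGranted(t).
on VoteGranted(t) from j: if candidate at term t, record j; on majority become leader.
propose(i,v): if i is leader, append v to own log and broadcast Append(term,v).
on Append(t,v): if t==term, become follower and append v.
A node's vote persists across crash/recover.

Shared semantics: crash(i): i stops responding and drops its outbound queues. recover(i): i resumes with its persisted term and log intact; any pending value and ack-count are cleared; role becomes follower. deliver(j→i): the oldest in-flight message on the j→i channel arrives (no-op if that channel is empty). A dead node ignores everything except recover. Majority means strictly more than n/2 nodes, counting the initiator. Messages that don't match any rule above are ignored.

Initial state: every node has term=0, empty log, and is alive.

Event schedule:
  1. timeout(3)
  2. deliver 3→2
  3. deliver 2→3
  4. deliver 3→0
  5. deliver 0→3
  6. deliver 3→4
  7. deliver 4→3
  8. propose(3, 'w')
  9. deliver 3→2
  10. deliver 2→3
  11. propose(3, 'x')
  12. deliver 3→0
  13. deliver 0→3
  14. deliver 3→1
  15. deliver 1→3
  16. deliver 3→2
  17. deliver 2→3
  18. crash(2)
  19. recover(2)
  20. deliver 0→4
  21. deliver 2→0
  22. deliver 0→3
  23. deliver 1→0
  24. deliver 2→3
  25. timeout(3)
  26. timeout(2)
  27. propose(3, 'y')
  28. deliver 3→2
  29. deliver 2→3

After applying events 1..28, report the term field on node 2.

e1 timeout(3): 3[cand,t=1,-]
e2 deliver 3→2: 2[foll,t=1,-]
e3 deliver 2→3: ·
e4 deliver 3→0: 0[foll,t=1,-]
e5 deliver 0→3: 3[lead,t=1,-]
e6 deliver 3→4: 4[foll,t=1,-]
e7 deliver 4→3: ·
e8 propose(3,'w'): 3[lead,t=1,w]
e9 deliver 3→2: 2[foll,t=1,w]
e10 deliver 2→3: ·
e11 propose(3,'x'): 3[lead,t=1,w,x]
e12 deliver 3→0: 0[foll,t=1,w]
e13 deliver 0→3: ·
e14 deliver 3→1: 1[foll,t=1,-]
e15 deliver 1→3: ·
e16 deliver 3→2: 2[foll,t=1,w,x]
e17 deliver 2→3: ·
e18 crash(2): 2[✗foll,t=1,w,x]
e19 recover(2): 2[foll,t=1,w,x]
e20 deliver 0→4: ·
e21 deliver 2→0: ·
e22 deliver 0→3: ·
e23 deliver 1→0: ·
e24 deliver 2→3: ·
e25 timeout(3): 3[cand,t=2,w,x]
e26 timeout(2): 2[cand,t=2,w,x]
e27 propose(3,'y'): ·
e28 deliver 3→2: ·

2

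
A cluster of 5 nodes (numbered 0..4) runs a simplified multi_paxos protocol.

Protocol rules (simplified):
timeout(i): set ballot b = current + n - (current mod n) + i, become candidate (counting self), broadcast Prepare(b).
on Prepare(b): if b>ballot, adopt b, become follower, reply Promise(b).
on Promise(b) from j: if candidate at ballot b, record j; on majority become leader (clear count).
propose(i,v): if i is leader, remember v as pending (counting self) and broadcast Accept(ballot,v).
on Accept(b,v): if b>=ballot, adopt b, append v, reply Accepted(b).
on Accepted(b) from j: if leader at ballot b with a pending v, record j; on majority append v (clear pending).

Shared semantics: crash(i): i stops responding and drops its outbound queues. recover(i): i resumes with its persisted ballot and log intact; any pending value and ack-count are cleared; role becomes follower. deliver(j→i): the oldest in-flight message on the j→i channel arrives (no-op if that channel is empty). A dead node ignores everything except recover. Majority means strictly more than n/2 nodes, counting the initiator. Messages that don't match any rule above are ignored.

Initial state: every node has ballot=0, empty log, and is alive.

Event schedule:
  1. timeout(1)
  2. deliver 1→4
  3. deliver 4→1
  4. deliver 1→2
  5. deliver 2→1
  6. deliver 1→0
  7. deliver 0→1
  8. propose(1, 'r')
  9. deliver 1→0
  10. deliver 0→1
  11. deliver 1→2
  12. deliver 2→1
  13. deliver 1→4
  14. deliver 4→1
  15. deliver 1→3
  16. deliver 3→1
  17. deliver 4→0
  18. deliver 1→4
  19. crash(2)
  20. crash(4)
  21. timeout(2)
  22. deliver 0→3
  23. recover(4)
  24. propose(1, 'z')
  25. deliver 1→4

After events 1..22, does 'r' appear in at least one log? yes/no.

yes

e1 timeout(1): 1[cand,b=6,-]
e2 deliver 1→4: 4[foll,b=6,-]
e3 deliver 4→1: ·
e4 deliver 1→2: 2[foll,b=6,-]
e5 deliver 2→1: 1[lead,b=6,-]
e6 deliver 1→0: 0[foll,b=6,-]
e7 deliver 0→1: ·
e8 propose(1,'r'): ·
e9 deliver 1→0: 0[foll,b=6,r]
e10 deliver 0→1: ·
e11 deliver 1→2: 2[foll,b=6,r]
e12 deliver 2→1: 1[lead,b=6,r]
e13 deliver 1→4: 4[foll,b=6,r]
e14 deliver 4→1: ·
e15 deliver 1→3: 3[foll,b=6,-]
e16 deliver 3→1: ·
e17 deliver 4→0: ·
e18 deliver 1→4: ·
e19 crash(2): 2[✗foll,b=6,r]
e20 crash(4): 4[✗foll,b=6,r]
e21 timeout(2): ·
e22 deliver 0→3: ·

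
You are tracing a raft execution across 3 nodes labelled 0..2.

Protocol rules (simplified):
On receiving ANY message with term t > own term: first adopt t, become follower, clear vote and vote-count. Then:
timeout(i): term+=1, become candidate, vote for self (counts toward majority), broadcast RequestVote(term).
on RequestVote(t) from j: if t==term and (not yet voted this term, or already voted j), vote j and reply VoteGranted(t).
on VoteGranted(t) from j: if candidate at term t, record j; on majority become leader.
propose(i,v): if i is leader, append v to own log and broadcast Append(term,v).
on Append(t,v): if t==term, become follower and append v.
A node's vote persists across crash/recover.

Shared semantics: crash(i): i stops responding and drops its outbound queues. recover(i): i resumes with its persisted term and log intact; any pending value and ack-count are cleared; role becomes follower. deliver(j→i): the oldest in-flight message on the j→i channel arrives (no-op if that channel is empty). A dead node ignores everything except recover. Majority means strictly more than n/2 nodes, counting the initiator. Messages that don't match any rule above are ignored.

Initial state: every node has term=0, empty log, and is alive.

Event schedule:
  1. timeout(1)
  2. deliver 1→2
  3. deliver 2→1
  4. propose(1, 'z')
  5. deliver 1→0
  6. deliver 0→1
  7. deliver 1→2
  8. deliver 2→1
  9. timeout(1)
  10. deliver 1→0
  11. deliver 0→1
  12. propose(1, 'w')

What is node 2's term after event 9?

after 1 — timeout(1): n1:cand/t1/[-]
after 2 — deliver 1→2: n2:foll/t1/[-]
after 3 — deliver 2→1: n1:lead/t1/[-]
after 4 — propose(1,'z'): n1:lead/t1/[z]
after 5 — deliver 1→0: n0:foll/t1/[-]
after 6 — deliver 0→1: ·
after 7 — deliver 1→2: n2:foll/t1/[z]
after 8 — deliver 2→1: ·
after 9 — timeout(1): n1:cand/t2/[z]

1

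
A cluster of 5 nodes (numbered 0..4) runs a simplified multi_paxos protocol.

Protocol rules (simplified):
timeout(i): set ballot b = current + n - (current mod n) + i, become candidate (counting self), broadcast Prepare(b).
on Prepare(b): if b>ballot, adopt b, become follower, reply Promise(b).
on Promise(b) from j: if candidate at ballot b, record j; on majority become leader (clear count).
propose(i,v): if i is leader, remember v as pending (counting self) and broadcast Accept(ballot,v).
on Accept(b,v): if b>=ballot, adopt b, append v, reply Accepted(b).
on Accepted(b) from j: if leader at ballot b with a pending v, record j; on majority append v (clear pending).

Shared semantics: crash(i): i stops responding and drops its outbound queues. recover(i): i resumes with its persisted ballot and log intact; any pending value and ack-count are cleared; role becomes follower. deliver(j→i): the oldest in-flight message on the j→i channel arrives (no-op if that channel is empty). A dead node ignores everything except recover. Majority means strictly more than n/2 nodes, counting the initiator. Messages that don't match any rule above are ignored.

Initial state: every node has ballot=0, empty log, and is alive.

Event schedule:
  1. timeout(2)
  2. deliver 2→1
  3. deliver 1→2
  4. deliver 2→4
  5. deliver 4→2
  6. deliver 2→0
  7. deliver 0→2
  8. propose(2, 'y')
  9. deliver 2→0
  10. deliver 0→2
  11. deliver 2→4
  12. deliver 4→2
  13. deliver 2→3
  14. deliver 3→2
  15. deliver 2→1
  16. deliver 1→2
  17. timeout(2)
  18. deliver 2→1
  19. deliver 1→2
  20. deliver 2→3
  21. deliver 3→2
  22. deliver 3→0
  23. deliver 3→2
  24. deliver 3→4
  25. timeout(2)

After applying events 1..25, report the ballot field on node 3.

step 1 timeout(2): 2={cand,b=7,log=-}
step 2 deliver 2→1: 1={foll,b=7,log=-}
step 3 deliver 1→2: —
step 4 deliver 2→4: 4={foll,b=7,log=-}
step 5 deliver 4→2: 2={lead,b=7,log=-}
step 6 deliver 2→0: 0={foll,b=7,log=-}
step 7 deliver 0→2: —
step 8 propose(2,'y'): —
step 9 deliver 2→0: 0={foll,b=7,log=y}
step 10 deliver 0→2: —
step 11 deliver 2→4: 4={foll,b=7,log=y}
step 12 deliver 4→2: 2={lead,b=7,log=y}
step 13 deliver 2→3: 3={foll,b=7,log=-}
step 14 deliver 3→2: —
step 15 deliver 2→1: 1={foll,b=7,log=y}
step 16 deliver 1→2: —
step 17 timeout(2): 2={cand,b=12,log=y}
step 18 deliver 2→1: 1={foll,b=12,log=y}
step 19 deliver 1→2: —
step 20 deliver 2→3: 3={foll,b=7,log=y}
step 21 deliver 3→2: —
step 22 deliver 3→0: —
step 23 deliver 3→2: —
step 24 deliver 3→4: —
step 25 timeout(2): 2={cand,b=17,log=y}

7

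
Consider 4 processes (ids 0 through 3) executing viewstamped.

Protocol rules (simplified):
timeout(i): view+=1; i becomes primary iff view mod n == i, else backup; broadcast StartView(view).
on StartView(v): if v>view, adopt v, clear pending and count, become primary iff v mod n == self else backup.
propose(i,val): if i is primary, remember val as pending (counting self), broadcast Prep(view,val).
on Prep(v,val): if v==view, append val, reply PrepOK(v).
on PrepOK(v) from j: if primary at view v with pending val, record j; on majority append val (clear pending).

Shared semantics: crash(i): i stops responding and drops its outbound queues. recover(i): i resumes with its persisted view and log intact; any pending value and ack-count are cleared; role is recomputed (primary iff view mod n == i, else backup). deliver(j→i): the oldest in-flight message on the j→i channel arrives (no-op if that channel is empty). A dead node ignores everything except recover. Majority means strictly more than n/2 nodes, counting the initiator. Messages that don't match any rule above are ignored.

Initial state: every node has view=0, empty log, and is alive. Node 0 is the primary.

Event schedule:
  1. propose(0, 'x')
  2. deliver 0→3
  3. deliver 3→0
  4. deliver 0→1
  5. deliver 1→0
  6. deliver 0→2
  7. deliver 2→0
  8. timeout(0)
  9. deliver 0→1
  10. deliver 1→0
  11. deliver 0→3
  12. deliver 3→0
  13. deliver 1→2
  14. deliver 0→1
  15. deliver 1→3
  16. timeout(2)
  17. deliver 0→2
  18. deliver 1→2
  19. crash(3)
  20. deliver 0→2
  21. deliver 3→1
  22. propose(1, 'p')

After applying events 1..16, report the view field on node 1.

after 1 — propose(0,'x'): ·
after 2 — deliver 0→3: n3:back/v0/[x]
after 3 — deliver 3→0: ·
after 4 — deliver 0→1: n1:back/v0/[x]
after 5 — deliver 1→0: n0:prim/v0/[x]
after 6 — deliver 0→2: n2:back/v0/[x]
after 7 — deliver 2→0: ·
after 8 — timeout(0): n0:back/v1/[x]
after 9 — deliver 0→1: n1:prim/v1/[x]
after 10 — deliver 1→0: ·
after 11 — deliver 0→3: n3:back/v1/[x]
after 12 — deliver 3→0: ·
after 13 — deliver 1→2: ·
after 14 — deliver 0→1: ·
after 15 — deliver 1→3: ·
after 16 — timeout(2): n2:back/v1/[x]

1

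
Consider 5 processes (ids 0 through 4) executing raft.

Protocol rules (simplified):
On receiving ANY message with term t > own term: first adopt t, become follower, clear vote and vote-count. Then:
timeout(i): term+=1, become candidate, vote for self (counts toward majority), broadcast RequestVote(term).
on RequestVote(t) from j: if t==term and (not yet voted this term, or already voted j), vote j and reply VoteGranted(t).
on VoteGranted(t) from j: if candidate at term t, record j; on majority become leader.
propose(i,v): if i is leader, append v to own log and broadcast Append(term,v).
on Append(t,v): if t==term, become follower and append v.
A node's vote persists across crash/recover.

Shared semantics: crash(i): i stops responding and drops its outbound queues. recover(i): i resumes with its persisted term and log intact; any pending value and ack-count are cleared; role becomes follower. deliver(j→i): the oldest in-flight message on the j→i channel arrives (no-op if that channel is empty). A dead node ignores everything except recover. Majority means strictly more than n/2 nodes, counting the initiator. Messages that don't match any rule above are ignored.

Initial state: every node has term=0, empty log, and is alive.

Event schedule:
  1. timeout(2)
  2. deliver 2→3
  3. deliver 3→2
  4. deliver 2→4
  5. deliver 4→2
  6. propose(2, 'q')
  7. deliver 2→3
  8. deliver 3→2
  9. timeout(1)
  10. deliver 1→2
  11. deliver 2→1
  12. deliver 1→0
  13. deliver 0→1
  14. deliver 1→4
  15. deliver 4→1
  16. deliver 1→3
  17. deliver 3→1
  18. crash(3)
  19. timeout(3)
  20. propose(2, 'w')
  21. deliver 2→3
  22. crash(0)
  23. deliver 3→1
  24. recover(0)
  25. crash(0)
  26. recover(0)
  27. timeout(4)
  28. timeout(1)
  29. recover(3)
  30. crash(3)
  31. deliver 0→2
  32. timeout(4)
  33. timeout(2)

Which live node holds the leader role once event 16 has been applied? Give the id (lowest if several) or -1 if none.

2

[1] timeout(2) → N2(cand t1 [-])
[2] deliver 2→3 → N3(foll t1 [-])
[3] deliver 3→2 → ∅
[4] deliver 2→4 → N4(foll t1 [-])
[5] deliver 4→2 → N2(lead t1 [-])
[6] propose(2,'q') → N2(lead t1 [q])
[7] deliver 2→3 → N3(foll t1 [q])
[8] deliver 3→2 → ∅
[9] timeout(1) → N1(cand t1 [-])
[10] deliver 1→2 → ∅
[11] deliver 2→1 → ∅
[12] deliver 1→0 → N0(foll t1 [-])
[13] deliver 0→1 → ∅
[14] deliver 1→4 → ∅
[15] deliver 4→1 → ∅
[16] deliver 1→3 → ∅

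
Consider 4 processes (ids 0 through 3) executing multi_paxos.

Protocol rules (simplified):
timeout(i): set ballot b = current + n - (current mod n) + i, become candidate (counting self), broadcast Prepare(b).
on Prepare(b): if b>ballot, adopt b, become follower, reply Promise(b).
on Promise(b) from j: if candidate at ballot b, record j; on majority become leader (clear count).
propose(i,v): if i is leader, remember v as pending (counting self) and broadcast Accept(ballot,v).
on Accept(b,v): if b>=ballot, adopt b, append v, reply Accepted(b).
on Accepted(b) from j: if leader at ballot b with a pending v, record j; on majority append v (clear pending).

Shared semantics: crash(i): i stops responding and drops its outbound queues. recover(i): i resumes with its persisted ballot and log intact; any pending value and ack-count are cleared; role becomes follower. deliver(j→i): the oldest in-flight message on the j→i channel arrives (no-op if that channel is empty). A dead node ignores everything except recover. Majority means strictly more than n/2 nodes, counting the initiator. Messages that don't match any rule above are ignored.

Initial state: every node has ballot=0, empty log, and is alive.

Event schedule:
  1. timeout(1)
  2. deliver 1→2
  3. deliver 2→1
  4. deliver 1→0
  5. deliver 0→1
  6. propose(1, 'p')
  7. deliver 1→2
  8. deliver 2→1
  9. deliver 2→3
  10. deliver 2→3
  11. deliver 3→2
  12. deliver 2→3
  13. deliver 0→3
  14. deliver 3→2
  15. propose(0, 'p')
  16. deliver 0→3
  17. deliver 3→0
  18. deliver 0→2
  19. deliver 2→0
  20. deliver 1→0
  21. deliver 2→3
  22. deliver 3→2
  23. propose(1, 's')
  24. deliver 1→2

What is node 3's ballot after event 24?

0

[1] timeout(1) → N1(cand b5 [-])
[2] deliver 1→2 → N2(foll b5 [-])
[3] deliver 2→1 → ∅
[4] deliver 1→0 → N0(foll b5 [-])
[5] deliver 0→1 → N1(lead b5 [-])
[6] propose(1,'p') → ∅
[7] deliver 1→2 → N2(foll b5 [p])
[8] deliver 2→1 → ∅
[9] deliver 2→3 → ∅
[10] deliver 2→3 → ∅
[11] deliver 3→2 → ∅
[12] deliver 2→3 → ∅
[13] deliver 0→3 → ∅
[14] deliver 3→2 → ∅
[15] propose(0,'p') → ∅
[16] deliver 0→3 → ∅
[17] deliver 3→0 → ∅
[18] deliver 0→2 → ∅
[19] deliver 2→0 → ∅
[20] deliver 1→0 → N0(foll b5 [p])
[21] deliver 2→3 → ∅
[22] deliver 3→2 → ∅
[23] propose(1,'s') → ∅
[24] deliver 1→2 → N2(foll b5 [p,s])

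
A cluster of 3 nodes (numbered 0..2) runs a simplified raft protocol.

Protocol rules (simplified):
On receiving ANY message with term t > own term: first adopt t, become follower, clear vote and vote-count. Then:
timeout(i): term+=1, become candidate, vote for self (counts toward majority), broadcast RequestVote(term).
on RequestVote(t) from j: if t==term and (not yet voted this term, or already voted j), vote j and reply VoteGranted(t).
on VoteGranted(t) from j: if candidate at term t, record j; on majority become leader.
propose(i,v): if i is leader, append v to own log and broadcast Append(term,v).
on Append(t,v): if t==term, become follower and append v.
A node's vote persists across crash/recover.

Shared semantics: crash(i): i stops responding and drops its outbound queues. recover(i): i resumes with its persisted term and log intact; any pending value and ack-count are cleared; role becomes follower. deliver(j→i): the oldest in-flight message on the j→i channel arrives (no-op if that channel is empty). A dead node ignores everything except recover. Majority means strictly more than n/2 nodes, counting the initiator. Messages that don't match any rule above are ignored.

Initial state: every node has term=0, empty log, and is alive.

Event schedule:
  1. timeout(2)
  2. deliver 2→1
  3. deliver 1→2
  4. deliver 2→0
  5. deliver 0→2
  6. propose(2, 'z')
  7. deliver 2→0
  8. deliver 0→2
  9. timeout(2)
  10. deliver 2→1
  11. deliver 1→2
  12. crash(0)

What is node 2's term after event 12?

2

after 1 — timeout(2): n2:cand/t1/[-]
after 2 — deliver 2→1: n1:foll/t1/[-]
after 3 — deliver 1→2: n2:lead/t1/[-]
after 4 — deliver 2→0: n0:foll/t1/[-]
after 5 — deliver 0→2: ·
after 6 — propose(2,'z'): n2:lead/t1/[z]
after 7 — deliver 2→0: n0:foll/t1/[z]
after 8 — deliver 0→2: ·
after 9 — timeout(2): n2:cand/t2/[z]
after 10 — deliver 2→1: n1:foll/t1/[z]
after 11 — deliver 1→2: ·
after 12 — crash(0): n0:✗foll/t1/[z]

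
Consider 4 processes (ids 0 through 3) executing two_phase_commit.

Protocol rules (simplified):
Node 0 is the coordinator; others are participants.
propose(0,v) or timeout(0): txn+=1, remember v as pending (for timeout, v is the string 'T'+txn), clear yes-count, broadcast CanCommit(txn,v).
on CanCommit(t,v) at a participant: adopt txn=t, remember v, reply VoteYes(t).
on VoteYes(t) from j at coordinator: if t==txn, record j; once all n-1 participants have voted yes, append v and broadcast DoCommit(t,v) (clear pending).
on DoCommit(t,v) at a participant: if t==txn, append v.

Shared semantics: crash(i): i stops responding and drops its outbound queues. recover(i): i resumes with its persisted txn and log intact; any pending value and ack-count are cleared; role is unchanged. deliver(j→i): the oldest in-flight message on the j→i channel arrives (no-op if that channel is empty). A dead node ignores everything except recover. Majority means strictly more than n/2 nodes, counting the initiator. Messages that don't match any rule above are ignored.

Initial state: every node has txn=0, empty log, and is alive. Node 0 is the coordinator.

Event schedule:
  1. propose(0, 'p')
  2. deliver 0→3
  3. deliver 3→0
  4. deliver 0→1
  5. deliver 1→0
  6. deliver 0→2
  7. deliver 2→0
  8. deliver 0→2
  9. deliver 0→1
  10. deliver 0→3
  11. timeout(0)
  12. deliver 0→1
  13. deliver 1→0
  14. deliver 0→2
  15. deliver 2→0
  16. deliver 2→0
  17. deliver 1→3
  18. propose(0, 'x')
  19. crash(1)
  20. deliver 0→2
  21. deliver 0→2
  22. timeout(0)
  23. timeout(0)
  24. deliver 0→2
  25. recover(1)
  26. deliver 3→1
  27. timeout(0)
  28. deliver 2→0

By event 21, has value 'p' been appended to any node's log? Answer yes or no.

e1 propose(0,'p'): 0[coor,t=1,-]
e2 deliver 0→3: 3[part,t=1,-]
e3 deliver 3→0: ·
e4 deliver 0→1: 1[part,t=1,-]
e5 deliver 1→0: ·
e6 deliver 0→2: 2[part,t=1,-]
e7 deliver 2→0: 0[coor,t=1,p]
e8 deliver 0→2: 2[part,t=1,p]
e9 deliver 0→1: 1[part,t=1,p]
e10 deliver 0→3: 3[part,t=1,p]
e11 timeout(0): 0[coor,t=2,p]
e12 deliver 0→1: 1[part,t=2,p]
e13 deliver 1→0: ·
e14 deliver 0→2: 2[part,t=2,p]
e15 deliver 2→0: ·
e16 deliver 2→0: ·
e17 deliver 1→3: ·
e18 propose(0,'x'): 0[coor,t=3,p]
e19 crash(1): 1[✗part,t=2,p]
e20 deliver 0→2: 2[part,t=3,p]
e21 deliver 0→2: ·

yes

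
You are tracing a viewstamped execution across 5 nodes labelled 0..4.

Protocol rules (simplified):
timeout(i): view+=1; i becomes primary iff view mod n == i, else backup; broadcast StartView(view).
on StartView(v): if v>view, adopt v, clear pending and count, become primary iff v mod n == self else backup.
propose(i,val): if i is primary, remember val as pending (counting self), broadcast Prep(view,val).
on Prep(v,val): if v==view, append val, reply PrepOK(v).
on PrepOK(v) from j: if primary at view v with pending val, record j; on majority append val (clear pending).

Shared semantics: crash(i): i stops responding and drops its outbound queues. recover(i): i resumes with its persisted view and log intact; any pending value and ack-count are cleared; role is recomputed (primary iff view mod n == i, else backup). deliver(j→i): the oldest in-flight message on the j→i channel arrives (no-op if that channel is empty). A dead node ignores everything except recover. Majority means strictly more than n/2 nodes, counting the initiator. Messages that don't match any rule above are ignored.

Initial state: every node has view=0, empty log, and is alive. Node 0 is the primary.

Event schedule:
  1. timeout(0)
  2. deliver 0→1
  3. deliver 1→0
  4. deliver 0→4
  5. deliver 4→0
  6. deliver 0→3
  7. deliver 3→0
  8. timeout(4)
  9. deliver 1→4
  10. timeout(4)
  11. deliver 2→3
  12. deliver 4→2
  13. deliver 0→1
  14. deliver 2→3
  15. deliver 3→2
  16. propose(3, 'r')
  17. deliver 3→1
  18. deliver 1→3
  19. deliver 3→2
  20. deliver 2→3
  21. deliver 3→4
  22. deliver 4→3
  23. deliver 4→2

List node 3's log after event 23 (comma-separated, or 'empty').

empty

1. timeout(0):  <0:back v1 ->
2. deliver 0→1:  <1:prim v1 ->
3. deliver 1→0:  nop
4. deliver 0→4:  <4:back v1 ->
5. deliver 4→0:  nop
6. deliver 0→3:  <3:back v1 ->
7. deliver 3→0:  nop
8. timeout(4):  <4:back v2 ->
9. deliver 1→4:  nop
10. timeout(4):  <4:back v3 ->
11. deliver 2→3:  nop
12. deliver 4→2:  <2:prim v2 ->
13. deliver 0→1:  nop
14. deliver 2→3:  nop
15. deliver 3→2:  nop
16. propose(3,'r'):  nop
17. deliver 3→1:  nop
18. deliver 1→3:  nop
19. deliver 3→2:  nop
20. deliver 2→3:  nop
21. deliver 3→4:  nop
22. deliver 4→3:  <3:back v2 ->
23. deliver 4→2:  <2:back v3 ->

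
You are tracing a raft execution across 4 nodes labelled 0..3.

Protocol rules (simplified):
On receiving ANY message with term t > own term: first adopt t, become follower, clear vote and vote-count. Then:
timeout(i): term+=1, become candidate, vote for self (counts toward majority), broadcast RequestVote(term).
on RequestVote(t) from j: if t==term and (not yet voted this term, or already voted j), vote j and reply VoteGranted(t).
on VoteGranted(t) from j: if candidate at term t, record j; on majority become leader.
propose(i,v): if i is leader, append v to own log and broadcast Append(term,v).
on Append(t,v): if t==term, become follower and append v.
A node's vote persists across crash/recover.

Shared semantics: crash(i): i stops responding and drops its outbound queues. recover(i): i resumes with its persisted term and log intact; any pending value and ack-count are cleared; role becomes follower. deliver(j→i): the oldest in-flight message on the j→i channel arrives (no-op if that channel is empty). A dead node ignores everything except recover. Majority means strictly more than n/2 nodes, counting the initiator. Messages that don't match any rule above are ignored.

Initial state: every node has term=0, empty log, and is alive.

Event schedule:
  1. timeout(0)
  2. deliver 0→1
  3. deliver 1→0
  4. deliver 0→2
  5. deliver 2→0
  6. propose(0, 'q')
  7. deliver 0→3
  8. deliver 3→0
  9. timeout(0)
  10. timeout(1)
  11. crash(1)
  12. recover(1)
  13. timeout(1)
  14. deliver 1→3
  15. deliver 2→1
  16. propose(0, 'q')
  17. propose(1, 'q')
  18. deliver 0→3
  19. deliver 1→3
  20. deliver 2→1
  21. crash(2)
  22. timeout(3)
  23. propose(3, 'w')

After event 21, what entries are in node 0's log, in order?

after 1 — timeout(0): n0:cand/t1/[-]
after 2 — deliver 0→1: n1:foll/t1/[-]
after 3 — deliver 1→0: ·
after 4 — deliver 0→2: n2:foll/t1/[-]
after 5 — deliver 2→0: n0:lead/t1/[-]
after 6 — propose(0,'q'): n0:lead/t1/[q]
after 7 — deliver 0→3: n3:foll/t1/[-]
after 8 — deliver 3→0: ·
after 9 — timeout(0): n0:cand/t2/[q]
after 10 — timeout(1): n1:cand/t2/[-]
after 11 — crash(1): n1:✗cand/t2/[-]
after 12 — recover(1): n1:foll/t2/[-]
after 13 — timeout(1): n1:cand/t3/[-]
after 14 — deliver 1→3: n3:foll/t3/[-]
after 15 — deliver 2→1: ·
after 16 — propose(0,'q'): ·
after 17 — propose(1,'q'): ·
after 18 — deliver 0→3: ·
after 19 — deliver 1→3: ·
after 20 — deliver 2→1: ·
after 21 — crash(2): n2:✗foll/t1/[-]

q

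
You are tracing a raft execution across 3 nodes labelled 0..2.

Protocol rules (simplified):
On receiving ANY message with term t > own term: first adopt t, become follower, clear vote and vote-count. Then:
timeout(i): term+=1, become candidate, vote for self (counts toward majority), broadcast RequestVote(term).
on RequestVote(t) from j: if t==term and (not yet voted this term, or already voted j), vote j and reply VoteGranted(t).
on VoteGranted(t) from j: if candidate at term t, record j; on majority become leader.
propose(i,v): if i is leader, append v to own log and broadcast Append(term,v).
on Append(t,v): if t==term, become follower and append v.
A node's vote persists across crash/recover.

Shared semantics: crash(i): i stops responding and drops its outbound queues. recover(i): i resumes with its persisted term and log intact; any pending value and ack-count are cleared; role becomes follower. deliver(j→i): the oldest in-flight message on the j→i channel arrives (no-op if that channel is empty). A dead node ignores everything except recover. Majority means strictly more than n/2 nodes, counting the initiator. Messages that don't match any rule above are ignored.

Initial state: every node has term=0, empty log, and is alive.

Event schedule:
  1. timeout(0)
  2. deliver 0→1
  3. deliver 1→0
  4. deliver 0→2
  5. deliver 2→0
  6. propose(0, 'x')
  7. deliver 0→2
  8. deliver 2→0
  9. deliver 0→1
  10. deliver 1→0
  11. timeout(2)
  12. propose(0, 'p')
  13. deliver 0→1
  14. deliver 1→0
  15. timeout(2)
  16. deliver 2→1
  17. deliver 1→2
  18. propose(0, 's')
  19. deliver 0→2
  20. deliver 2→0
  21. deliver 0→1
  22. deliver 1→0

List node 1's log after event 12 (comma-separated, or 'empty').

x

step 1 timeout(0): 0={cand,t=1,log=-}
step 2 deliver 0→1: 1={foll,t=1,log=-}
step 3 deliver 1→0: 0={lead,t=1,log=-}
step 4 deliver 0→2: 2={foll,t=1,log=-}
step 5 deliver 2→0: —
step 6 propose(0,'x'): 0={lead,t=1,log=x}
step 7 deliver 0→2: 2={foll,t=1,log=x}
step 8 deliver 2→0: —
step 9 deliver 0→1: 1={foll,t=1,log=x}
step 10 deliver 1→0: —
step 11 timeout(2): 2={cand,t=2,log=x}
step 12 propose(0,'p'): 0={lead,t=1,log=x,p}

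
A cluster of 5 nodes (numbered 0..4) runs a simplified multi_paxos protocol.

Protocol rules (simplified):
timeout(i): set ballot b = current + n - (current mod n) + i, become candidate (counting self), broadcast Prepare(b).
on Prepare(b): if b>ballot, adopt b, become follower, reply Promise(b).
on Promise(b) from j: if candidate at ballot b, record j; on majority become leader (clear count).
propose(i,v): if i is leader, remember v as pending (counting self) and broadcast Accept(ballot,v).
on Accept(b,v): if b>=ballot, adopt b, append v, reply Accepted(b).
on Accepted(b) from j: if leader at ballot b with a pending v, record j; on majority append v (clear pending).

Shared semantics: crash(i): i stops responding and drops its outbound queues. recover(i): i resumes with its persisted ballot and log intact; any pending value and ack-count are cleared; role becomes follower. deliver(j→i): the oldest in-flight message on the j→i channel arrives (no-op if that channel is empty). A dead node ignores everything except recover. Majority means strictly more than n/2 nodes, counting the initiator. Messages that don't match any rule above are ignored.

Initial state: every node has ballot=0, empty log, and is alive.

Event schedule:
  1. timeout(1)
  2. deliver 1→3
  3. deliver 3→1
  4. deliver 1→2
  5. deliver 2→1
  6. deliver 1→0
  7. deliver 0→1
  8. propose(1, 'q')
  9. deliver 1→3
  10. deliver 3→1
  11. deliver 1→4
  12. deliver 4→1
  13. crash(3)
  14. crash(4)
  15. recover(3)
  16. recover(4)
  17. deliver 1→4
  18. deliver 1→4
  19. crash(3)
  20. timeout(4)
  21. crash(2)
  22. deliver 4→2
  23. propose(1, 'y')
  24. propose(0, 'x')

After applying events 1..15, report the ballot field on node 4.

6

e1 timeout(1): 1[cand,b=6,-]
e2 deliver 1→3: 3[foll,b=6,-]
e3 deliver 3→1: ·
e4 deliver 1→2: 2[foll,b=6,-]
e5 deliver 2→1: 1[lead,b=6,-]
e6 deliver 1→0: 0[foll,b=6,-]
e7 deliver 0→1: ·
e8 propose(1,'q'): ·
e9 deliver 1→3: 3[foll,b=6,q]
e10 deliver 3→1: ·
e11 deliver 1→4: 4[foll,b=6,-]
e12 deliver 4→1: ·
e13 crash(3): 3[✗foll,b=6,q]
e14 crash(4): 4[✗foll,b=6,-]
e15 recover(3): 3[foll,b=6,q]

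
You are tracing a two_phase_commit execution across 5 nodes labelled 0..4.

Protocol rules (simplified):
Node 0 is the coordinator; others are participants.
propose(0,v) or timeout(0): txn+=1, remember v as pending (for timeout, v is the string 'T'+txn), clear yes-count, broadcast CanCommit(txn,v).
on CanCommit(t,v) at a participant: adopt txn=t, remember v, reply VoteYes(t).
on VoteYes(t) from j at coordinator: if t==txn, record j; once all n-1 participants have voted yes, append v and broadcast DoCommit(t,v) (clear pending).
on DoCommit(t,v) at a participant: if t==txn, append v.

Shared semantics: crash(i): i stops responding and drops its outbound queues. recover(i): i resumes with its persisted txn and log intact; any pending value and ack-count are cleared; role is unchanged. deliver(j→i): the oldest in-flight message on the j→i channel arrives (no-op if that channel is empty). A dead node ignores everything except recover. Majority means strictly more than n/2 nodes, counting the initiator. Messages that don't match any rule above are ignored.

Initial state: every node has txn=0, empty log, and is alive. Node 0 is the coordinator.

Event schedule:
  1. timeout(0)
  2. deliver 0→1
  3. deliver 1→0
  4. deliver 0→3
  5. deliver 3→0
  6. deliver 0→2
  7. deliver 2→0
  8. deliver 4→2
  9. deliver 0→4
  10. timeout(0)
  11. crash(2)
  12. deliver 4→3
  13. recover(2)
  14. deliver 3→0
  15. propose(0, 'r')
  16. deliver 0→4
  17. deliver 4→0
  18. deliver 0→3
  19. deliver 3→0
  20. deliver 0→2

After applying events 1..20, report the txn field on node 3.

2

step 1 timeout(0): 0={coor,t=1,log=-}
step 2 deliver 0→1: 1={part,t=1,log=-}
step 3 deliver 1→0: —
step 4 deliver 0→3: 3={part,t=1,log=-}
step 5 deliver 3→0: —
step 6 deliver 0→2: 2={part,t=1,log=-}
step 7 deliver 2→0: —
step 8 deliver 4→2: —
step 9 deliver 0→4: 4={part,t=1,log=-}
step 10 timeout(0): 0={coor,t=2,log=-}
step 11 crash(2): 2={✗part,t=1,log=-}
step 12 deliver 4→3: —
step 13 recover(2): 2={part,t=1,log=-}
step 14 deliver 3→0: —
step 15 propose(0,'r'): 0={coor,t=3,log=-}
step 16 deliver 0→4: 4={part,t=2,log=-}
step 17 deliver 4→0: —
step 18 deliver 0→3: 3={part,t=2,log=-}
step 19 deliver 3→0: —
step 20 deliver 0→2: 2={part,t=2,log=-}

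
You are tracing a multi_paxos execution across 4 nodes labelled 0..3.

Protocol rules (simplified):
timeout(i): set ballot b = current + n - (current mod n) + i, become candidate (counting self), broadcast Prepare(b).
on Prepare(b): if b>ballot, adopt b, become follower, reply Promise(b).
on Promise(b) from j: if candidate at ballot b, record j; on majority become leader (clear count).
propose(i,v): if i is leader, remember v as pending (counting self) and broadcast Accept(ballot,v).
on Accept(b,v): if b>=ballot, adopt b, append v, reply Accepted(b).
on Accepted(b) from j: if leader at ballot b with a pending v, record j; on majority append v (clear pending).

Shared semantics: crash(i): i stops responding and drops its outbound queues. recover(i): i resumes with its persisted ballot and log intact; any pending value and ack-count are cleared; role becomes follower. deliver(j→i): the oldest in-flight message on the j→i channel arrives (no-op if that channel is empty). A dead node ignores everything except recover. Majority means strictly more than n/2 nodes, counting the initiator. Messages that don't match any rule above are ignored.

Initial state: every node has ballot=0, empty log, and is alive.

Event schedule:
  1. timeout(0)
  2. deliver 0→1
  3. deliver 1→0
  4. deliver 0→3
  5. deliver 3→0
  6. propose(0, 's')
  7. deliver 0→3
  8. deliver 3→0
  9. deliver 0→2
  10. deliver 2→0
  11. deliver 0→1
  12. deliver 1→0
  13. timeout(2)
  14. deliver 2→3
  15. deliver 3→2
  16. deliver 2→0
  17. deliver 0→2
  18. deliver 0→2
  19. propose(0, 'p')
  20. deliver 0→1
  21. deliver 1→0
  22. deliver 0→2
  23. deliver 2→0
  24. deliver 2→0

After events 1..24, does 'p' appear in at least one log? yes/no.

1. timeout(0):  <0:cand b4 ->
2. deliver 0→1:  <1:foll b4 ->
3. deliver 1→0:  nop
4. deliver 0→3:  <3:foll b4 ->
5. deliver 3→0:  <0:lead b4 ->
6. propose(0,'s'):  nop
7. deliver 0→3:  <3:foll b4 s>
8. deliver 3→0:  nop
9. deliver 0→2:  <2:foll b4 ->
10. deliver 2→0:  nop
11. deliver 0→1:  <1:foll b4 s>
12. deliver 1→0:  <0:lead b4 s>
13. timeout(2):  <2:cand b10 ->
14. deliver 2→3:  <3:foll b10 s>
15. deliver 3→2:  nop
16. deliver 2→0:  <0:foll b10 s>
17. deliver 0→2:  nop
18. deliver 0→2:  <2:lead b10 ->
19. propose(0,'p'):  nop
20. deliver 0→1:  nop
21. deliver 1→0:  nop
22. deliver 0→2:  nop
23. deliver 2→0:  nop
24. deliver 2→0:  nop

no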